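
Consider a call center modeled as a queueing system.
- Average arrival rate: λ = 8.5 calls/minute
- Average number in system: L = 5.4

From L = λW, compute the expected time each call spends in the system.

Little's Law: L = λW, so W = L/λ
W = 5.4/8.5 = 0.6353 minutes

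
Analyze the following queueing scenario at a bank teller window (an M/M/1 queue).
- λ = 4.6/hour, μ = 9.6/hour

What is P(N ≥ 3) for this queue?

ρ = λ/μ = 4.6/9.6 = 0.4792
P(N ≥ n) = ρⁿ
P(N ≥ 3) = 0.4792^3
P(N ≥ 3) = 0.1100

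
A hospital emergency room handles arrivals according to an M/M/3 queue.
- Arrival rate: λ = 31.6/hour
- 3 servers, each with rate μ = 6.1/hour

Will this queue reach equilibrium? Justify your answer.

Stability requires ρ = λ/(cμ) < 1
ρ = 31.6/(3 × 6.1) = 31.6/18.30 = 1.7268
Since 1.7268 ≥ 1, the system is UNSTABLE.
Need c > λ/μ = 31.6/6.1 = 5.18.
Minimum servers needed: c = 6.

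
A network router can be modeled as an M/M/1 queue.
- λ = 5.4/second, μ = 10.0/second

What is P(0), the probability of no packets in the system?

ρ = λ/μ = 5.4/10.0 = 0.5400
P(0) = 1 - ρ = 1 - 0.5400 = 0.4600
The server is idle 46.00% of the time.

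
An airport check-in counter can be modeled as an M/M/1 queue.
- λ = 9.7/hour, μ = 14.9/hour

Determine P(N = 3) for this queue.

ρ = λ/μ = 9.7/14.9 = 0.6510
P(n) = (1-ρ)ρⁿ
P(3) = (1-0.6510) × 0.6510^3
P(3) = 0.3490 × 0.2759
P(3) = 0.09629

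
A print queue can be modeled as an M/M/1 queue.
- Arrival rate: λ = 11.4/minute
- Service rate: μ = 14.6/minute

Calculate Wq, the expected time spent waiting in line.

First, compute utilization: ρ = λ/μ = 11.4/14.6 = 0.7808
For M/M/1: Wq = λ/(μ(μ-λ))
Wq = 11.4/(14.6 × (14.6-11.4))
Wq = 11.4/(14.6 × 3.20)
Wq = 0.2440 minutes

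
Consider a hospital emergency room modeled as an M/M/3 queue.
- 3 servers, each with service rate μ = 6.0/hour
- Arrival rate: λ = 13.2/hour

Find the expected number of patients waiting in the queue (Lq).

Traffic intensity: ρ = λ/(cμ) = 13.2/(3×6.0) = 0.7333
Since ρ = 0.7333 < 1, system is stable.
Offered load a = λ/μ = cρ = 13.2/6.0 = 2.2000
P₀ = [ Σₙ₌₀^2 aⁿ/n! + a^3/(3!(1-ρ)) ]⁻¹
Σ = a^0/0! + a^1/1! + a^2/2! = 1.0000 + 2.2000 + 2.4200 = 5.6200
a^3/(3!(1-ρ)) = 10.6480/(6 × 0.266667) = 6.6550
P₀ = 1/(5.6200 + 6.6550) = 0.08147
Lq = P₀·a^3·ρ / (3!(1-ρ)²) = 0.081466 × 10.6480 × 0.73333 / (6 × 0.071111) = 1.4909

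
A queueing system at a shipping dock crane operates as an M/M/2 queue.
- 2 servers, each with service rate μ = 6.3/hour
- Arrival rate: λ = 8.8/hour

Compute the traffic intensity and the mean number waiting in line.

Traffic intensity: ρ = λ/(cμ) = 8.8/(2×6.3) = 0.6984
Since ρ = 0.6984 < 1, system is stable.
Offered load a = λ/μ = cρ = 8.8/6.3 = 1.3968
P₀ = [ Σₙ₌₀^1 aⁿ/n! + a^2/(2!(1-ρ)) ]⁻¹
Σ = a^0/0! + a^1/1! = 1.0000 + 1.3968 = 2.3968
a^2/(2!(1-ρ)) = 1.95112/(2 × 0.301587) = 3.2348
P₀ = 1/(2.3968 + 3.2348) = 0.1776
Lq = P₀·a^2·ρ / (2!(1-ρ)²) = 0.17757 × 1.9511 × 0.69841 / (2 × 0.090955) = 1.3302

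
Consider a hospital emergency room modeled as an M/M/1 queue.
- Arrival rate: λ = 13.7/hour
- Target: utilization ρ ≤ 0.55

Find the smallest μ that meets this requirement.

ρ = λ/μ, so μ = λ/ρ
μ ≥ 13.7/0.55 = 24.9091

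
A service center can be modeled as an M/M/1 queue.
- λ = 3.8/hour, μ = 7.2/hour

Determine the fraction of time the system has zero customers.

ρ = λ/μ = 3.8/7.2 = 0.5278
P(0) = 1 - ρ = 1 - 0.5278 = 0.4722
The server is idle 47.22% of the time.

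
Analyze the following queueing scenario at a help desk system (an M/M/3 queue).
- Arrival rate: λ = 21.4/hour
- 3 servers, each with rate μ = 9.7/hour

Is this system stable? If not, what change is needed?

Stability requires ρ = λ/(cμ) < 1
ρ = 21.4/(3 × 9.7) = 21.4/29.10 = 0.7354
Since 0.7354 < 1, the system is STABLE.
The servers are busy 73.54% of the time.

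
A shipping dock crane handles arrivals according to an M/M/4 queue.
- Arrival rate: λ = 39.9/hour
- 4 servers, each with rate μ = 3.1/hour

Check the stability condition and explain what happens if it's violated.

Stability requires ρ = λ/(cμ) < 1
ρ = 39.9/(4 × 3.1) = 39.9/12.40 = 3.2177
Since 3.2177 ≥ 1, the system is UNSTABLE.
Need c > λ/μ = 39.9/3.1 = 12.87.
Minimum servers needed: c = 13.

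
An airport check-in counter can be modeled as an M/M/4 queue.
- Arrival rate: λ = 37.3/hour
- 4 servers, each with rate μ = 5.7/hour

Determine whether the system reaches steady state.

Stability requires ρ = λ/(cμ) < 1
ρ = 37.3/(4 × 5.7) = 37.3/22.80 = 1.6360
Since 1.6360 ≥ 1, the system is UNSTABLE.
Need c > λ/μ = 37.3/5.7 = 6.54.
Minimum servers needed: c = 7.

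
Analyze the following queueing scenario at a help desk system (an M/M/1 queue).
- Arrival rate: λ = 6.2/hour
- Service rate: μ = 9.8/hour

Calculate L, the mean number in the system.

ρ = λ/μ = 6.2/9.8 = 0.6327
For M/M/1: L = λ/(μ-λ)
L = 6.2/(9.8-6.2) = 6.2/3.60
L = 1.7222 tickets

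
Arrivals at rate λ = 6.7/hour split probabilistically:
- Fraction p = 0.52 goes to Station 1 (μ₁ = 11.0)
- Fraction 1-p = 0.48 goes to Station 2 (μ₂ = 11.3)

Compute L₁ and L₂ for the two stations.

Effective rates: λ₁ = 6.7×0.52 = 3.484, λ₂ = 6.7×0.48 = 3.216
Station 1: ρ₁ = 3.484/11.0 = 0.3167, L₁ = ρ₁/(1-ρ₁) = 0.3167/(1-0.3167) = 0.4635
Station 2: ρ₂ = 3.216/11.3 = 0.2846, L₂ = ρ₂/(1-ρ₂) = 0.2846/(1-0.2846) = 0.3978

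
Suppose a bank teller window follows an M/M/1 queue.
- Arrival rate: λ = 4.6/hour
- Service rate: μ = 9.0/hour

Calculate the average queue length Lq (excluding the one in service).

ρ = λ/μ = 4.6/9.0 = 0.5111
For M/M/1: Lq = λ²/(μ(μ-λ))
Lq = 21.16/(9.0 × 4.40)
Lq = 0.5343 transactions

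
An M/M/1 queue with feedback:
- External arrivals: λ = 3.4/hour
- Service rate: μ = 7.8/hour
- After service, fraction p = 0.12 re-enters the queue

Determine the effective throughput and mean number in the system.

Effective arrival rate: λ_eff = λ/(1-p) = 3.4/(1-0.12) = 3.4/0.88 = 3.86364
ρ = λ_eff/μ = 3.86364/7.8 = 0.49534
L = ρ/(1-ρ) = 0.49534/(1-0.49534) = 0.9815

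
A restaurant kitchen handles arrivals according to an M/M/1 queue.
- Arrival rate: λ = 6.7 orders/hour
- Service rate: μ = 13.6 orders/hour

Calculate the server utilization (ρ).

Server utilization: ρ = λ/μ
ρ = 6.7/13.6 = 0.4926
The server is busy 49.26% of the time.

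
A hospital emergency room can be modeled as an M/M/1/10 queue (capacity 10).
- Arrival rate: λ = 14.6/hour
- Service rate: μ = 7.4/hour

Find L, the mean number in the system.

ρ = λ/μ = 14.6/7.4 = 1.97297
P₀ = (1-ρ)/(1-ρ^(K+1)) = (1-1.97297)/(1-1.97297^11) = -0.9730/-1762.2963 = 0.0005521
P_K = P₀×ρ^K = 0.0005521 × 1.97297^10 = 0.0005521 × 893.7269 = 0.4934
L = ρ[1 - (K+1)ρ^K + Kρ^(K+1)] / [(1-ρ)(1-ρ^(K+1))]
L = 1.97297 × (1 - 11×893.7269 + 10×1763.2963) / ((1 - 1.97297) × (1 - 1763.2963)) = 8.9785 patients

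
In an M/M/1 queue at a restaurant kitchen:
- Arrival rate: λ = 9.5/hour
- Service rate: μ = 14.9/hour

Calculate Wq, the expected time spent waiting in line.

First, compute utilization: ρ = λ/μ = 9.5/14.9 = 0.6376
For M/M/1: Wq = λ/(μ(μ-λ))
Wq = 9.5/(14.9 × (14.9-9.5))
Wq = 9.5/(14.9 × 5.40)
Wq = 0.1181 hours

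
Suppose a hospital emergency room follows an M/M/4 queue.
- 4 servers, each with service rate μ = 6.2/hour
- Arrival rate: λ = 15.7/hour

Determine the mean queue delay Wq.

Traffic intensity: ρ = λ/(cμ) = 15.7/(4×6.2) = 0.6331
Since ρ = 0.6331 < 1, system is stable.
Offered load a = λ/μ = cρ = 15.7/6.2 = 2.5323
P₀ = [ Σₙ₌₀^3 aⁿ/n! + a^4/(4!(1-ρ)) ]⁻¹
Σ = a^0/0! + a^1/1! + a^2/2! + a^3/3! = 1.00000 + 2.53226 + 3.20617 + 2.70628 = 9.4447
a^4/(4!(1-ρ)) = 41.1180/(24 × 0.366935) = 4.6691
P₀ = 1/(9.4447 + 4.6691) = 0.07085
Lq = P₀·a^4·ρ / (4!(1-ρ)²) = 0.0708527 × 41.1180 × 0.633065 / (24 × 0.134642) = 0.5707
Wq = Lq/λ = 0.5707/15.7 = 0.03635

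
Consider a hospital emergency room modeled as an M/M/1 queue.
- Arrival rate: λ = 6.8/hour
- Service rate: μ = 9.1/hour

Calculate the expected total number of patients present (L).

ρ = λ/μ = 6.8/9.1 = 0.7473
For M/M/1: L = λ/(μ-λ)
L = 6.8/(9.1-6.8) = 6.8/2.30
L = 2.9565 patients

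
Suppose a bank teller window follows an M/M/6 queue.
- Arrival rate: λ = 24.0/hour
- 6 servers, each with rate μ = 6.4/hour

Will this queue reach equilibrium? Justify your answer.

Stability requires ρ = λ/(cμ) < 1
ρ = 24.0/(6 × 6.4) = 24.0/38.40 = 0.6250
Since 0.6250 < 1, the system is STABLE.
The servers are busy 62.50% of the time.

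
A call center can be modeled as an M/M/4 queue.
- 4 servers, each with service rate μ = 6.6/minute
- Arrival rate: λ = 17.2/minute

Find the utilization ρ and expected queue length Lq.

Traffic intensity: ρ = λ/(cμ) = 17.2/(4×6.6) = 0.6515
Since ρ = 0.6515 < 1, system is stable.
Offered load a = λ/μ = cρ = 17.2/6.6 = 2.6061
P₀ = [ Σₙ₌₀^3 aⁿ/n! + a^4/(4!(1-ρ)) ]⁻¹
Σ = a^0/0! + a^1/1! + a^2/2! + a^3/3! = 1.00000 + 2.60606 + 3.39578 + 2.94987 = 9.9517
a^4/(4!(1-ρ)) = 46.1252/(24 × 0.34848) = 5.5150
P₀ = 1/(9.9517 + 5.5150) = 0.06466
Lq = P₀·a^4·ρ / (4!(1-ρ)²) = 0.064655 × 46.1252 × 0.65152 / (24 × 0.12144) = 0.6666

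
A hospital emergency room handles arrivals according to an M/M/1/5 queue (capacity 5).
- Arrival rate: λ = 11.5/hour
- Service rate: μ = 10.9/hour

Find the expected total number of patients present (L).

ρ = λ/μ = 11.5/10.9 = 1.05505
P₀ = (1-ρ)/(1-ρ^(K+1)) = (1-1.05505)/(1-1.05505^6) = -0.05505/-0.3792 = 0.1452
P_K = P₀×ρ^K = 0.1452 × 1.05505^5 = 0.1452 × 1.3073 = 0.1898
L = ρ[1 - (K+1)ρ^K + Kρ^(K+1)] / [(1-ρ)(1-ρ^(K+1))]
L = 1.05505 × (1 - 6×1.307270 + 5×1.379235) / ((1 - 1.05505) × (1 - 1.379235)) = 2.6560 patients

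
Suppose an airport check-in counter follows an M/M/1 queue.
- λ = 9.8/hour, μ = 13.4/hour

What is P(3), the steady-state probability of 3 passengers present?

ρ = λ/μ = 9.8/13.4 = 0.7313
P(n) = (1-ρ)ρⁿ
P(3) = (1-0.7313) × 0.7313^3
P(3) = 0.2687 × 0.3911
P(3) = 0.1051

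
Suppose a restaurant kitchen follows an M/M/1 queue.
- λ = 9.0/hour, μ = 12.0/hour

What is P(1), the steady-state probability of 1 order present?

ρ = λ/μ = 9.0/12.0 = 0.7500
P(n) = (1-ρ)ρⁿ
P(1) = (1-0.7500) × 0.7500^1
P(1) = 0.2500 × 0.7500
P(1) = 0.1875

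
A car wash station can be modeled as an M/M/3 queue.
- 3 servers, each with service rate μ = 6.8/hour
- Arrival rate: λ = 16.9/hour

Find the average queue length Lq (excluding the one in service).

Traffic intensity: ρ = λ/(cμ) = 16.9/(3×6.8) = 0.8284
Since ρ = 0.8284 < 1, system is stable.
Offered load a = λ/μ = cρ = 16.9/6.8 = 2.4853
P₀ = [ Σₙ₌₀^2 aⁿ/n! + a^3/(3!(1-ρ)) ]⁻¹
Σ = a^0/0! + a^1/1! + a^2/2! = 1.0000 + 2.4853 + 3.0883 = 6.5736
a^3/(3!(1-ρ)) = 15.3509/(6 × 0.171569) = 14.9123
P₀ = 1/(6.5736 + 14.9123) = 0.04654
Lq = P₀·a^3·ρ / (3!(1-ρ)²) = 0.0465421 × 15.3509 × 0.828431 / (6 × 0.0294358) = 3.3513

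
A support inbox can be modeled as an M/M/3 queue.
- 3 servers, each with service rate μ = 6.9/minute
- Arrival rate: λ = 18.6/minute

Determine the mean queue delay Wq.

Traffic intensity: ρ = λ/(cμ) = 18.6/(3×6.9) = 0.8986
Since ρ = 0.8986 < 1, system is stable.
Offered load a = λ/μ = cρ = 18.6/6.9 = 2.6957
P₀ = [ Σₙ₌₀^2 aⁿ/n! + a^3/(3!(1-ρ)) ]⁻¹
Σ = a^0/0! + a^1/1! + a^2/2! = 1.00000 + 2.69565 + 3.63327 = 7.3289
a^3/(3!(1-ρ)) = 19.58807/(6 × 0.1014493) = 32.1804
P₀ = 1/(7.3289 + 32.1804) = 0.02531
Lq = P₀·a^3·ρ / (3!(1-ρ)²) = 0.02531049 × 19.58807 × 0.8985507 / (6 × 0.01029196) = 7.2142
Wq = Lq/λ = 7.2142/18.6 = 0.3879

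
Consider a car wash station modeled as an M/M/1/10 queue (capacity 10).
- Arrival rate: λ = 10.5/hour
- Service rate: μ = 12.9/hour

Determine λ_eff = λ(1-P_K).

ρ = λ/μ = 10.5/12.9 = 0.8139535
P₀ = (1-ρ)/(1-ρ^(K+1)) = (1-0.8139535)/(1-0.8139535^11) = 0.1860/0.8961 = 0.2076
P_K = P₀×ρ^K = 0.20762 × 0.8139535^10 = 0.20762 × 0.12764 = 0.02650
λ_eff = λ(1-P_K) = 10.5 × (1 - 0.026501) = 10.5 × 0.973499 = 10.2217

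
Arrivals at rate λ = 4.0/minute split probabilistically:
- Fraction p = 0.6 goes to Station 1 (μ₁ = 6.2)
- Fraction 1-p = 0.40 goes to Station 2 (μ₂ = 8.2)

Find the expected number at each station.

Effective rates: λ₁ = 4.0×0.6 = 2.4, λ₂ = 4.0×0.40 = 1.6
Station 1: ρ₁ = 2.4/6.2 = 0.3871, L₁ = ρ₁/(1-ρ₁) = 0.3871/(1-0.3871) = 0.6316
Station 2: ρ₂ = 1.6/8.2 = 0.1951, L₂ = ρ₂/(1-ρ₂) = 0.1951/(1-0.1951) = 0.2424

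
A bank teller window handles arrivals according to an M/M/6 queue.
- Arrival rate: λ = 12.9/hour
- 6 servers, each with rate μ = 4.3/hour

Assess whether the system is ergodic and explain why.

Stability requires ρ = λ/(cμ) < 1
ρ = 12.9/(6 × 4.3) = 12.9/25.80 = 0.5000
Since 0.5000 < 1, the system is STABLE.
The servers are busy 50.00% of the time.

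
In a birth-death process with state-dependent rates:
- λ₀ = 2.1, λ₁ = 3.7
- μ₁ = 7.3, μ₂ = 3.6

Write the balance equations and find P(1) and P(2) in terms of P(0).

Balance equations:
State 0: λ₀P₀ = μ₁P₁ → P₁ = (λ₀/μ₁)P₀ = (2.1/7.3)P₀ = 0.2877P₀
State 1: P₂ = (λ₀λ₁)/(μ₁μ₂)P₀ = (2.1×3.7)/(7.3×3.6)P₀ = 0.2957P₀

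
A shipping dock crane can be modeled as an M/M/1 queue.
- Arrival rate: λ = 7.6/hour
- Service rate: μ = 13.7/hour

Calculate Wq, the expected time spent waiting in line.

First, compute utilization: ρ = λ/μ = 7.6/13.7 = 0.5547
For M/M/1: Wq = λ/(μ(μ-λ))
Wq = 7.6/(13.7 × (13.7-7.6))
Wq = 7.6/(13.7 × 6.10)
Wq = 0.09094 hours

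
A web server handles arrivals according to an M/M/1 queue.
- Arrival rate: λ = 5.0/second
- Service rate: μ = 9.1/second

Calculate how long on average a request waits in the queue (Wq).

First, compute utilization: ρ = λ/μ = 5.0/9.1 = 0.5495
For M/M/1: Wq = λ/(μ(μ-λ))
Wq = 5.0/(9.1 × (9.1-5.0))
Wq = 5.0/(9.1 × 4.10)
Wq = 0.1340 seconds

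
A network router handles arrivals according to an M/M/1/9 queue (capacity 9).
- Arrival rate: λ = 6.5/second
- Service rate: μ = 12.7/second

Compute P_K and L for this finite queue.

ρ = λ/μ = 6.5/12.7 = 0.5118
P₀ = (1-ρ)/(1-ρ^(K+1)) = (1-0.5118)/(1-0.5118^10) = 0.4882/0.9988 = 0.4888
P_K = P₀×ρ^K = 0.4888 × 0.5118^9 = 0.4888 × 0.002409 = 0.001178
Blocking probability P_9 = 0.001178 (0.12%)
L = ρ[1 - (K+1)ρ^K + Kρ^(K+1)] / [(1-ρ)(1-ρ^(K+1))]
L = 0.5118 × (1 - 10×0.002409 + 9×0.001233) / ((1 - 0.5118) × (1 - 0.001233)) = 1.0360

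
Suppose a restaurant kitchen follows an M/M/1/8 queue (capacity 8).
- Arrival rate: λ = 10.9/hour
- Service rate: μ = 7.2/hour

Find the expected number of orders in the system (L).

ρ = λ/μ = 10.9/7.2 = 1.51389
P₀ = (1-ρ)/(1-ρ^(K+1)) = (1-1.51389)/(1-1.51389^9) = -0.5139/-40.7685 = 0.01261
P_K = P₀×ρ^K = 0.012605 × 1.51389^8 = 0.012605 × 27.5902 = 0.3478
L = ρ[1 - (K+1)ρ^K + Kρ^(K+1)] / [(1-ρ)(1-ρ^(K+1))]
L = 1.51389 × (1 - 9×27.5902 + 8×41.7685) / ((1 - 1.51389) × (1 - 41.7685)) = 6.2748 orders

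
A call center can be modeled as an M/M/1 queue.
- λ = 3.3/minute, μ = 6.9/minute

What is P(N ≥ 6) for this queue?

ρ = λ/μ = 3.3/6.9 = 0.4783
P(N ≥ n) = ρⁿ
P(N ≥ 6) = 0.4783^6
P(N ≥ 6) = 0.01197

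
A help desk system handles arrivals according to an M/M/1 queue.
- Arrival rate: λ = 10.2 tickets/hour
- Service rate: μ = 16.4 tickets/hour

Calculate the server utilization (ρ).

Server utilization: ρ = λ/μ
ρ = 10.2/16.4 = 0.6220
The server is busy 62.20% of the time.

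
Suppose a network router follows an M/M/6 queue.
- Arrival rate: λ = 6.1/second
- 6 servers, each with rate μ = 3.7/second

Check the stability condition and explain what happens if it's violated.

Stability requires ρ = λ/(cμ) < 1
ρ = 6.1/(6 × 3.7) = 6.1/22.20 = 0.2748
Since 0.2748 < 1, the system is STABLE.
The servers are busy 27.48% of the time.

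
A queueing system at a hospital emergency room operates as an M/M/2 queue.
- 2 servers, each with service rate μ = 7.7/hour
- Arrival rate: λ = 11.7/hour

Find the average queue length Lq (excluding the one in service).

Traffic intensity: ρ = λ/(cμ) = 11.7/(2×7.7) = 0.7597
Since ρ = 0.7597 < 1, system is stable.
Offered load a = λ/μ = cρ = 11.7/7.7 = 1.5195
P₀ = [ Σₙ₌₀^1 aⁿ/n! + a^2/(2!(1-ρ)) ]⁻¹
Σ = a^0/0! + a^1/1! = 1.0000 + 1.5195 = 2.5195
a^2/(2!(1-ρ)) = 2.3088/(2 × 0.24026) = 4.8048
P₀ = 1/(2.5195 + 4.8048) = 0.1365
Lq = P₀·a^2·ρ / (2!(1-ρ)²) = 0.13653 × 2.3088 × 0.75974 / (2 × 0.057725) = 2.0744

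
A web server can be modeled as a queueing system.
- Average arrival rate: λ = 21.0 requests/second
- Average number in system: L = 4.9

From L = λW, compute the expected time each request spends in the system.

Little's Law: L = λW, so W = L/λ
W = 4.9/21.0 = 0.2333 seconds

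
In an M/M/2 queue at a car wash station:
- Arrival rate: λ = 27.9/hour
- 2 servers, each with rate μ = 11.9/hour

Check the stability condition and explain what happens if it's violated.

Stability requires ρ = λ/(cμ) < 1
ρ = 27.9/(2 × 11.9) = 27.9/23.80 = 1.1723
Since 1.1723 ≥ 1, the system is UNSTABLE.
Need c > λ/μ = 27.9/11.9 = 2.34.
Minimum servers needed: c = 3.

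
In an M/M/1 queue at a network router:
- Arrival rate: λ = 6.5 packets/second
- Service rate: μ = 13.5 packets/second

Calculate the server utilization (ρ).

Server utilization: ρ = λ/μ
ρ = 6.5/13.5 = 0.4815
The server is busy 48.15% of the time.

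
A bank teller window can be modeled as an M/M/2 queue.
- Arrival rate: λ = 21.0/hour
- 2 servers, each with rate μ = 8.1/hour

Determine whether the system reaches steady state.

Stability requires ρ = λ/(cμ) < 1
ρ = 21.0/(2 × 8.1) = 21.0/16.20 = 1.2963
Since 1.2963 ≥ 1, the system is UNSTABLE.
Need c > λ/μ = 21.0/8.1 = 2.59.
Minimum servers needed: c = 3.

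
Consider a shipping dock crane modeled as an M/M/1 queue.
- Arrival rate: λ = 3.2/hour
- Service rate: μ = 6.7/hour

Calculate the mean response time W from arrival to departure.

First, compute utilization: ρ = λ/μ = 3.2/6.7 = 0.4776
For M/M/1: W = 1/(μ-λ)
W = 1/(6.7-3.2) = 1/3.50
W = 0.2857 hours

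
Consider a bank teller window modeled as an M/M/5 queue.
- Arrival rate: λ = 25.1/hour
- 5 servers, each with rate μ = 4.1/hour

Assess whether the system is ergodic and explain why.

Stability requires ρ = λ/(cμ) < 1
ρ = 25.1/(5 × 4.1) = 25.1/20.50 = 1.2244
Since 1.2244 ≥ 1, the system is UNSTABLE.
Need c > λ/μ = 25.1/4.1 = 6.12.
Minimum servers needed: c = 7.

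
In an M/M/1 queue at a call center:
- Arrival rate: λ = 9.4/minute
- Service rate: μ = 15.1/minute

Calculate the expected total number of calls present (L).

ρ = λ/μ = 9.4/15.1 = 0.6225
For M/M/1: L = λ/(μ-λ)
L = 9.4/(15.1-9.4) = 9.4/5.70
L = 1.6491 calls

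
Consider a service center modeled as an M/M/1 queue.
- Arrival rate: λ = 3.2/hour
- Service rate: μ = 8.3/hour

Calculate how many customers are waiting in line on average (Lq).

ρ = λ/μ = 3.2/8.3 = 0.3855
For M/M/1: Lq = λ²/(μ(μ-λ))
Lq = 10.24/(8.3 × 5.10)
Lq = 0.2419 customers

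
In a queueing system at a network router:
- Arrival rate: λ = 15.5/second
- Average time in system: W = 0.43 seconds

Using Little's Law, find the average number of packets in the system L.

Little's Law: L = λW
L = 15.5 × 0.43 = 6.6650 packets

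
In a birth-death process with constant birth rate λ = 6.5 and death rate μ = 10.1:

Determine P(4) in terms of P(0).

For constant rates: P(n)/P(0) = (λ/μ)^n
P(4)/P(0) = (6.5/10.1)^4 = 0.64356^4 = 0.1715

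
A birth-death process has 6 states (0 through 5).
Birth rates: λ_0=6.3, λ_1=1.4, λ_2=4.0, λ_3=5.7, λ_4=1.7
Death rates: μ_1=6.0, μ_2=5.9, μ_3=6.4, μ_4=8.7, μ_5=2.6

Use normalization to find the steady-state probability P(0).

Ratios P(n)/P(0) = (λ₀···λₙ₋₁)/(μ₁···μₙ):
P(1)/P(0) = (6.3)/(6.0) = 1.0500
P(2)/P(0) = (6.3×1.4)/(6.0×5.9) = 0.2492
P(3)/P(0) = (6.3×1.4×4.0)/(6.0×5.9×6.4) = 0.1557
P(4)/P(0) = (6.3×1.4×4.0×5.7)/(6.0×5.9×6.4×8.7) = 0.1020
P(5)/P(0) = (6.3×1.4×4.0×5.7×1.7)/(6.0×5.9×6.4×8.7×2.6) = 0.06671

Normalization: ∑ P(n) = 1
P(0) × (1.0000 + 1.0500 + 0.2492 + 0.1557 + 0.1020 + 0.06671) = 1
P(0) × 2.6236 = 1
P(0) = 1/2.6236 = 0.3812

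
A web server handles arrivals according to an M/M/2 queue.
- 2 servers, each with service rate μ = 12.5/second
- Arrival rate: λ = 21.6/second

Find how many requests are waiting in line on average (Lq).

Traffic intensity: ρ = λ/(cμ) = 21.6/(2×12.5) = 0.8640
Since ρ = 0.8640 < 1, system is stable.
Offered load a = λ/μ = cρ = 21.6/12.5 = 1.7280
P₀ = [ Σₙ₌₀^1 aⁿ/n! + a^2/(2!(1-ρ)) ]⁻¹
Σ = a^0/0! + a^1/1! = 1.0000 + 1.7280 = 2.7280
a^2/(2!(1-ρ)) = 2.9860/(2 × 0.1360) = 10.9779
P₀ = 1/(2.7280 + 10.9779) = 0.07296
Lq = P₀·a^2·ρ / (2!(1-ρ)²) = 0.072961 × 2.9860 × 0.86400 / (2 × 0.018496) = 5.0885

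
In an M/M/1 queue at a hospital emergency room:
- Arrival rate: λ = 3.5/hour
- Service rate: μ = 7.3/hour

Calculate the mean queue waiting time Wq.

First, compute utilization: ρ = λ/μ = 3.5/7.3 = 0.4795
For M/M/1: Wq = λ/(μ(μ-λ))
Wq = 3.5/(7.3 × (7.3-3.5))
Wq = 3.5/(7.3 × 3.80)
Wq = 0.1262 hours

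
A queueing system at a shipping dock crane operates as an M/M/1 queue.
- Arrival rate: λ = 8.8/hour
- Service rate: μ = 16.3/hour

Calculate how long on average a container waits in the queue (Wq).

First, compute utilization: ρ = λ/μ = 8.8/16.3 = 0.5399
For M/M/1: Wq = λ/(μ(μ-λ))
Wq = 8.8/(16.3 × (16.3-8.8))
Wq = 8.8/(16.3 × 7.50)
Wq = 0.07198 hours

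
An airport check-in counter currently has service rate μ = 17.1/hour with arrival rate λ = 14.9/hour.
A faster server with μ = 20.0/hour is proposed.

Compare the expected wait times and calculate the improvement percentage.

System 1: ρ₁ = 14.9/17.1 = 0.8713, W₁ = 1/(17.1-14.9) = 0.45455
System 2: ρ₂ = 14.9/20.0 = 0.7450, W₂ = 1/(20.0-14.9) = 0.19608
Improvement: (W₁-W₂)/W₁ = (0.45455-0.19608)/0.45455 = 56.86%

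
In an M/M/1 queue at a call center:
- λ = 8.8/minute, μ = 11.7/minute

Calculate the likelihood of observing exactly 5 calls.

ρ = λ/μ = 8.8/11.7 = 0.7521
P(n) = (1-ρ)ρⁿ
P(5) = (1-0.7521) × 0.7521^5
P(5) = 0.24790 × 0.24065
P(5) = 0.05966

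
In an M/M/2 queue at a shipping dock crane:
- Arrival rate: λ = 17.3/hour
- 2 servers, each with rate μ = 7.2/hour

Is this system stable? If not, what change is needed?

Stability requires ρ = λ/(cμ) < 1
ρ = 17.3/(2 × 7.2) = 17.3/14.40 = 1.2014
Since 1.2014 ≥ 1, the system is UNSTABLE.
Need c > λ/μ = 17.3/7.2 = 2.40.
Minimum servers needed: c = 3.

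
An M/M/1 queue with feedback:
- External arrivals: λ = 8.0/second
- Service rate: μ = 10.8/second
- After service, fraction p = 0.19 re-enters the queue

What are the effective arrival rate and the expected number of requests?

Effective arrival rate: λ_eff = λ/(1-p) = 8.0/(1-0.19) = 8.0/0.81 = 9.876543
ρ = λ_eff/μ = 9.876543/10.8 = 0.914495
L = ρ/(1-ρ) = 0.914495/(1-0.914495) = 10.6952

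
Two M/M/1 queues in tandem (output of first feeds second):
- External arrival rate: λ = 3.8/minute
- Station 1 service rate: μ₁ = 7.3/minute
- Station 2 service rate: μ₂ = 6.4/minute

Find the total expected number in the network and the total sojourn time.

By Jackson's theorem, each station behaves as independent M/M/1.
Station 1: ρ₁ = 3.8/7.3 = 0.5205, L₁ = ρ₁/(1-ρ₁) = λ/(μ₁-λ) = 3.8/3.50 = 1.08571
Station 2: ρ₂ = 3.8/6.4 = 0.5937, L₂ = ρ₂/(1-ρ₂) = λ/(μ₂-λ) = 3.8/2.60 = 1.46154
Total: L = L₁ + L₂ = 1.08571 + 1.46154 = 2.5473
W = L/λ = 2.5473/3.8 = 0.6703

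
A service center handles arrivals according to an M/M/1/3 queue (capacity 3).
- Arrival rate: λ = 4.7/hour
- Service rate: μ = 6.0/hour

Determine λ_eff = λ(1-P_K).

ρ = λ/μ = 4.7/6.0 = 0.78333
P₀ = (1-ρ)/(1-ρ^(K+1)) = (1-0.78333)/(1-0.78333^4) = 0.21667/0.62349 = 0.3475
P_K = P₀×ρ^K = 0.3475 × 0.78333^3 = 0.3475 × 0.4807 = 0.1670
λ_eff = λ(1-P_K) = 4.7 × (1 - 0.16704) = 4.7 × 0.83296 = 3.9149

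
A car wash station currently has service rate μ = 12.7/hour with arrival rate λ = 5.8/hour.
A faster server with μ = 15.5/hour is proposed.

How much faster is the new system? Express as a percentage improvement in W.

System 1: ρ₁ = 5.8/12.7 = 0.4567, W₁ = 1/(12.7-5.8) = 0.14493
System 2: ρ₂ = 5.8/15.5 = 0.3742, W₂ = 1/(15.5-5.8) = 0.10309
Improvement: (W₁-W₂)/W₁ = (0.14493-0.10309)/0.14493 = 28.87%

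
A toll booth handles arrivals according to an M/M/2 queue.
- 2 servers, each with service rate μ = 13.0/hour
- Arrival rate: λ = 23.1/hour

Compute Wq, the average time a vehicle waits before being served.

Traffic intensity: ρ = λ/(cμ) = 23.1/(2×13.0) = 0.8885
Since ρ = 0.8885 < 1, system is stable.
Offered load a = λ/μ = cρ = 23.1/13.0 = 1.7769
P₀ = [ Σₙ₌₀^1 aⁿ/n! + a^2/(2!(1-ρ)) ]⁻¹
Σ = a^0/0! + a^1/1! = 1.0000 + 1.7769 = 2.7769
a^2/(2!(1-ρ)) = 3.1575/(2 × 0.11154) = 14.1541
P₀ = 1/(2.7769 + 14.1541) = 0.05906
Lq = P₀·a^2·ρ / (2!(1-ρ)²) = 0.0590631 × 3.15746 × 0.888462 / (2 × 0.0124408) = 6.6591
Wq = Lq/λ = 6.6591/23.1 = 0.2883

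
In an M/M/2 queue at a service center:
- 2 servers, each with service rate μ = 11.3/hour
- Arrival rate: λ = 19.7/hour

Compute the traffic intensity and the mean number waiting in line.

Traffic intensity: ρ = λ/(cμ) = 19.7/(2×11.3) = 0.8717
Since ρ = 0.8717 < 1, system is stable.
Offered load a = λ/μ = cρ = 19.7/11.3 = 1.7434
P₀ = [ Σₙ₌₀^1 aⁿ/n! + a^2/(2!(1-ρ)) ]⁻¹
Σ = a^0/0! + a^1/1! = 1.0000 + 1.7434 = 2.7434
a^2/(2!(1-ρ)) = 3.03931/(2 × 0.128319) = 11.8428
P₀ = 1/(2.7434 + 11.8428) = 0.06856
Lq = P₀·a^2·ρ / (2!(1-ρ)²) = 0.06855792 × 3.039314 × 0.8716814 / (2 × 0.01646566) = 5.5155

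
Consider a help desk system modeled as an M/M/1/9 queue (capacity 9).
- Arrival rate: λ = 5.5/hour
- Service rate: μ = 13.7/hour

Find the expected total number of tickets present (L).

ρ = λ/μ = 5.5/13.7 = 0.40146
P₀ = (1-ρ)/(1-ρ^(K+1)) = (1-0.40146)/(1-0.40146^10) = 0.5985/0.9999 = 0.5986
P_K = P₀×ρ^K = 0.5986 × 0.40146^9 = 0.5986 × 0.0002709 = 0.0001622
L = ρ[1 - (K+1)ρ^K + Kρ^(K+1)] / [(1-ρ)(1-ρ^(K+1))]
L = 0.40146 × (1 - 10×0.0002709 + 9×0.0001087) / ((1 - 0.40146) × (1 - 0.0001087)) = 0.6696 tickets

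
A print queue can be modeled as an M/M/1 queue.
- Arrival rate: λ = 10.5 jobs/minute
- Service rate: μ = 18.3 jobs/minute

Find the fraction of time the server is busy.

Server utilization: ρ = λ/μ
ρ = 10.5/18.3 = 0.5738
The server is busy 57.38% of the time.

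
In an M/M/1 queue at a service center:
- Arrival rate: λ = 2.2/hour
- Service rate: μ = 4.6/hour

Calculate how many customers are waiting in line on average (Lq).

ρ = λ/μ = 2.2/4.6 = 0.4783
For M/M/1: Lq = λ²/(μ(μ-λ))
Lq = 4.84/(4.6 × 2.40)
Lq = 0.4384 customers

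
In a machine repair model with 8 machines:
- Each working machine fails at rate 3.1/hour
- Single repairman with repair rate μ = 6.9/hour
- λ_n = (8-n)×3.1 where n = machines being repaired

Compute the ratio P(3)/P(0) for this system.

P(3)/P(0) = ∏_{i=0}^{3-1} λ_i/μ_{i+1}
= (8-0)×3.1/6.9 × (8-1)×3.1/6.9 × (8-2)×3.1/6.9
= 30.4703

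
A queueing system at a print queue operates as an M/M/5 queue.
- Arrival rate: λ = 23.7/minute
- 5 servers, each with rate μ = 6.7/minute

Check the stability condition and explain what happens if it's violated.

Stability requires ρ = λ/(cμ) < 1
ρ = 23.7/(5 × 6.7) = 23.7/33.50 = 0.7075
Since 0.7075 < 1, the system is STABLE.
The servers are busy 70.75% of the time.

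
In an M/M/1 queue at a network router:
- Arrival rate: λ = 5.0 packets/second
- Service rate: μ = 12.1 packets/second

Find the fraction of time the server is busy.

Server utilization: ρ = λ/μ
ρ = 5.0/12.1 = 0.4132
The server is busy 41.32% of the time.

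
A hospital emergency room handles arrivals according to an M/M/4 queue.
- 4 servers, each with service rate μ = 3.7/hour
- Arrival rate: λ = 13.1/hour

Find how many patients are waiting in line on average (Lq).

Traffic intensity: ρ = λ/(cμ) = 13.1/(4×3.7) = 0.8851
Since ρ = 0.8851 < 1, system is stable.
Offered load a = λ/μ = cρ = 13.1/3.7 = 3.5405
P₀ = [ Σₙ₌₀^3 aⁿ/n! + a^4/(4!(1-ρ)) ]⁻¹
Σ = a^0/0! + a^1/1! + a^2/2! + a^3/3! = 1.00000 + 3.54054 + 6.26771 + 7.39703 = 18.2053
a^4/(4!(1-ρ)) = 157.13694/(24 × 0.11486486) = 57.0007
P₀ = 1/(18.2053 + 57.0007) = 0.01330
Lq = P₀·a^4·ρ / (4!(1-ρ)²) = 0.0132968 × 157.1369 × 0.885135 / (24 × 0.0131939) = 5.8405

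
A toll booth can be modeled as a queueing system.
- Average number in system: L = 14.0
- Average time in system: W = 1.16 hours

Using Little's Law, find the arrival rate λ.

Little's Law: L = λW, so λ = L/W
λ = 14.0/1.16 = 12.0690 vehicles/hour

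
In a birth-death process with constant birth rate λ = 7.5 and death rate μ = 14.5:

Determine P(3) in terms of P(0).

For constant rates: P(n)/P(0) = (λ/μ)^n
P(3)/P(0) = (7.5/14.5)^3 = 0.51724^3 = 0.1384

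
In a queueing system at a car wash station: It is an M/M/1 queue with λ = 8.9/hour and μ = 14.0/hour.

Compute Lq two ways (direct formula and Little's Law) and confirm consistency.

Method 1 (direct): Lq = λ²/(μ(μ-λ)) = 79.21/(14.0 × 5.10) = 1.1094

Method 2 (Little's Law):
W = 1/(μ-λ) = 1/5.10 = 0.19608
Wq = W - 1/μ = 0.19608 - 0.071429 = 0.12465
Lq = λWq = 8.9 × 0.12465 = 1.1094 ✔ (matches Method 1)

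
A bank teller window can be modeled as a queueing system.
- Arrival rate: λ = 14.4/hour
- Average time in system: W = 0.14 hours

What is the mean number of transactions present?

Little's Law: L = λW
L = 14.4 × 0.14 = 2.0160 transactions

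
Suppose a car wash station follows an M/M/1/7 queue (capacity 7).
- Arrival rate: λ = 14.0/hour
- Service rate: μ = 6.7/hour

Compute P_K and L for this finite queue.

ρ = λ/μ = 14.0/6.7 = 2.0896
P₀ = (1-ρ)/(1-ρ^(K+1)) = (1-2.0896)/(1-2.0896^8) = -1.0896/-362.5007 = 0.003006
P_K = P₀×ρ^K = 0.003006 × 2.0896^7 = 0.003006 × 173.9571 = 0.5229
Blocking probability P_7 = 0.5229 (52.29%)
L = ρ[1 - (K+1)ρ^K + Kρ^(K+1)] / [(1-ρ)(1-ρ^(K+1))]
L = 2.0896 × (1 - 8×173.9571 + 7×363.5007) / ((1 - 2.0896) × (1 - 363.5007)) = 6.1043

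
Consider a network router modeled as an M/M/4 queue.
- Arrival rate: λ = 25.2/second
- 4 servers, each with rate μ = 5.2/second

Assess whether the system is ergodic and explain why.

Stability requires ρ = λ/(cμ) < 1
ρ = 25.2/(4 × 5.2) = 25.2/20.80 = 1.2115
Since 1.2115 ≥ 1, the system is UNSTABLE.
Need c > λ/μ = 25.2/5.2 = 4.85.
Minimum servers needed: c = 5.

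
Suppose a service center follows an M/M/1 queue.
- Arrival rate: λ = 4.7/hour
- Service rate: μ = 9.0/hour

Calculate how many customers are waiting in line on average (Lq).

ρ = λ/μ = 4.7/9.0 = 0.5222
For M/M/1: Lq = λ²/(μ(μ-λ))
Lq = 22.09/(9.0 × 4.30)
Lq = 0.5708 customers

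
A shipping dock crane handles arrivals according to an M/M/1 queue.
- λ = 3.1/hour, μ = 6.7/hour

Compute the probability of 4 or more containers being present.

ρ = λ/μ = 3.1/6.7 = 0.46269
P(N ≥ n) = ρⁿ
P(N ≥ 4) = 0.46269^4
P(N ≥ 4) = 0.04583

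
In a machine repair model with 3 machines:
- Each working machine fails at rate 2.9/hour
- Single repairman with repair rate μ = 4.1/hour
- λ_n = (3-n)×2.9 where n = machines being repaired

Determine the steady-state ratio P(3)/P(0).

P(3)/P(0) = ∏_{i=0}^{3-1} λ_i/μ_{i+1}
= (3-0)×2.9/4.1 × (3-1)×2.9/4.1 × (3-2)×2.9/4.1
= 2.1232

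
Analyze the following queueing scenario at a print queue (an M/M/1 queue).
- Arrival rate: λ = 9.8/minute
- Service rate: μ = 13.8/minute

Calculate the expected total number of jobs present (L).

ρ = λ/μ = 9.8/13.8 = 0.7101
For M/M/1: L = λ/(μ-λ)
L = 9.8/(13.8-9.8) = 9.8/4.00
L = 2.4500 jobs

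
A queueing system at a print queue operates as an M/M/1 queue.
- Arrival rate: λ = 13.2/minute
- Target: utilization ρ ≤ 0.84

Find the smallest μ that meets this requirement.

ρ = λ/μ, so μ = λ/ρ
μ ≥ 13.2/0.84 = 15.7143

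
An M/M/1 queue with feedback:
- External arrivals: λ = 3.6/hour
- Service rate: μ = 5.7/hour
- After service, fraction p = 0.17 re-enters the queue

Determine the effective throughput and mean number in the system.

Effective arrival rate: λ_eff = λ/(1-p) = 3.6/(1-0.17) = 3.6/0.83 = 4.337349
ρ = λ_eff/μ = 4.337349/5.7 = 0.760938
L = ρ/(1-ρ) = 0.760938/(1-0.760938) = 3.1830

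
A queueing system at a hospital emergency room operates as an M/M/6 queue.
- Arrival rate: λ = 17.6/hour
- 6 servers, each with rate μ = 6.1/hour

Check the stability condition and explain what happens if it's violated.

Stability requires ρ = λ/(cμ) < 1
ρ = 17.6/(6 × 6.1) = 17.6/36.60 = 0.4809
Since 0.4809 < 1, the system is STABLE.
The servers are busy 48.09% of the time.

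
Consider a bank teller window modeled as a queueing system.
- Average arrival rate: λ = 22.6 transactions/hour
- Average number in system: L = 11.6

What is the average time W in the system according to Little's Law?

Little's Law: L = λW, so W = L/λ
W = 11.6/22.6 = 0.5133 hours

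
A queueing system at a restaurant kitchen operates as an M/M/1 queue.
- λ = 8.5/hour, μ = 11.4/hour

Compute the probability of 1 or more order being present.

ρ = λ/μ = 8.5/11.4 = 0.7456
P(N ≥ n) = ρⁿ
P(N ≥ 1) = 0.7456^1
P(N ≥ 1) = 0.7456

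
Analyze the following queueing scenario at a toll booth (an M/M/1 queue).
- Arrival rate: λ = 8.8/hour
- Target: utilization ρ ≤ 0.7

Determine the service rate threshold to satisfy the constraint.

ρ = λ/μ, so μ = λ/ρ
μ ≥ 8.8/0.7 = 12.5714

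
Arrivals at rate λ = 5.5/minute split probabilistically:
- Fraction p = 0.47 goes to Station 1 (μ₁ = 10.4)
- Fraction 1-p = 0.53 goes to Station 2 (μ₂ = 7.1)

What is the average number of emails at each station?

Effective rates: λ₁ = 5.5×0.47 = 2.585, λ₂ = 5.5×0.53 = 2.915
Station 1: ρ₁ = 2.585/10.4 = 0.2486, L₁ = ρ₁/(1-ρ₁) = 0.2486/(1-0.2486) = 0.3308
Station 2: ρ₂ = 2.915/7.1 = 0.41056, L₂ = ρ₂/(1-ρ₂) = 0.41056/(1-0.41056) = 0.6965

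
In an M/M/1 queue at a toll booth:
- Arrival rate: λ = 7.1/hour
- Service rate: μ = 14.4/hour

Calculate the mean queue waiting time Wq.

First, compute utilization: ρ = λ/μ = 7.1/14.4 = 0.4931
For M/M/1: Wq = λ/(μ(μ-λ))
Wq = 7.1/(14.4 × (14.4-7.1))
Wq = 7.1/(14.4 × 7.30)
Wq = 0.06754 hours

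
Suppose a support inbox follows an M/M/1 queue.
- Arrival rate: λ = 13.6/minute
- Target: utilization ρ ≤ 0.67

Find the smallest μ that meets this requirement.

ρ = λ/μ, so μ = λ/ρ
μ ≥ 13.6/0.67 = 20.2985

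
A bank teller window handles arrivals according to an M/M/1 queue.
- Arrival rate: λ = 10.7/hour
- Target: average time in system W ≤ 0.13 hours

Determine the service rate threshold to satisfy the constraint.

For M/M/1: W = 1/(μ-λ)
Need W ≤ 0.13, so 1/(μ-λ) ≤ 0.13
μ - λ ≥ 1/0.13 = 7.6923
μ ≥ 10.7 + 7.6923 = 18.3923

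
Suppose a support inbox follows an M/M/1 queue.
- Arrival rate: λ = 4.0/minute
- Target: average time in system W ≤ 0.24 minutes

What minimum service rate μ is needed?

For M/M/1: W = 1/(μ-λ)
Need W ≤ 0.24, so 1/(μ-λ) ≤ 0.24
μ - λ ≥ 1/0.24 = 4.1667
μ ≥ 4.0 + 4.1667 = 8.1667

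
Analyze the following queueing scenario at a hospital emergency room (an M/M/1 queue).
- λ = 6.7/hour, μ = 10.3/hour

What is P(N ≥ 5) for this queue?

ρ = λ/μ = 6.7/10.3 = 0.6505
P(N ≥ n) = ρⁿ
P(N ≥ 5) = 0.6505^5
P(N ≥ 5) = 0.1165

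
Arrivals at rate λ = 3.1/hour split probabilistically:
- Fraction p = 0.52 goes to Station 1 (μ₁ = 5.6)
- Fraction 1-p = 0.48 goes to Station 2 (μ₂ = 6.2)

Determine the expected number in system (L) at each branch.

Effective rates: λ₁ = 3.1×0.52 = 1.612, λ₂ = 3.1×0.48 = 1.488
Station 1: ρ₁ = 1.612/5.6 = 0.28786, L₁ = ρ₁/(1-ρ₁) = 0.28786/(1-0.28786) = 0.4042
Station 2: ρ₂ = 1.488/6.2 = 0.2400, L₂ = ρ₂/(1-ρ₂) = 0.2400/(1-0.2400) = 0.3158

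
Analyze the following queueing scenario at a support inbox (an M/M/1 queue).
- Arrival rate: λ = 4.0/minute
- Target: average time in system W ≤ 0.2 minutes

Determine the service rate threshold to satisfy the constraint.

For M/M/1: W = 1/(μ-λ)
Need W ≤ 0.2, so 1/(μ-λ) ≤ 0.2
μ - λ ≥ 1/0.2 = 5.0000
μ ≥ 4.0 + 5.0000 = 9.0000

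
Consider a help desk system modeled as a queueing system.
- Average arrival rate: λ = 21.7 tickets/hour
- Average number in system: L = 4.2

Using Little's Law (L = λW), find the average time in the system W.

Little's Law: L = λW, so W = L/λ
W = 4.2/21.7 = 0.1935 hours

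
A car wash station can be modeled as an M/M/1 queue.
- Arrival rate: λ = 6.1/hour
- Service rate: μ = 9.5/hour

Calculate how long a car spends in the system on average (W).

First, compute utilization: ρ = λ/μ = 6.1/9.5 = 0.6421
For M/M/1: W = 1/(μ-λ)
W = 1/(9.5-6.1) = 1/3.40
W = 0.2941 hours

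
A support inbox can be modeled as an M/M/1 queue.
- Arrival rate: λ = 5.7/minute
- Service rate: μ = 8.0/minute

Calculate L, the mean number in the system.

ρ = λ/μ = 5.7/8.0 = 0.7125
For M/M/1: L = λ/(μ-λ)
L = 5.7/(8.0-5.7) = 5.7/2.30
L = 2.4783 emails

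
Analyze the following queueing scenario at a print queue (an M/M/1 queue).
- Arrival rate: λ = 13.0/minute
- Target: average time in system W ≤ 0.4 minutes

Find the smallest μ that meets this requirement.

For M/M/1: W = 1/(μ-λ)
Need W ≤ 0.4, so 1/(μ-λ) ≤ 0.4
μ - λ ≥ 1/0.4 = 2.5000
μ ≥ 13.0 + 2.5000 = 15.5000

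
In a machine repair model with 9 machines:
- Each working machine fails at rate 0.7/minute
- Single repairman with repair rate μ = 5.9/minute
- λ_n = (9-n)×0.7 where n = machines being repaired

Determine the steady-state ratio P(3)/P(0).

P(3)/P(0) = ∏_{i=0}^{3-1} λ_i/μ_{i+1}
= (9-0)×0.7/5.9 × (9-1)×0.7/5.9 × (9-2)×0.7/5.9
= 0.8417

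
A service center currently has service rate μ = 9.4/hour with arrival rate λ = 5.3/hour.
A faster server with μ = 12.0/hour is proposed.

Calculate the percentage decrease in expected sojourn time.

System 1: ρ₁ = 5.3/9.4 = 0.5638, W₁ = 1/(9.4-5.3) = 0.24390
System 2: ρ₂ = 5.3/12.0 = 0.4417, W₂ = 1/(12.0-5.3) = 0.14925
Improvement: (W₁-W₂)/W₁ = (0.24390-0.14925)/0.24390 = 38.81%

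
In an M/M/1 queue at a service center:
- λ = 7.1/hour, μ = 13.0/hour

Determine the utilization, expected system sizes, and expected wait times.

Step 1: ρ = λ/μ = 7.1/13.0 = 0.5462
Step 2: L = λ/(μ-λ) = 7.1/5.90 = 1.2034
Step 3: Lq = λ²/(μ(μ-λ)) = 50.41/(13.0×5.90) = 0.6572
Step 4: W = 1/(μ-λ) = 1/5.90 = 0.16949
Step 5: Wq = λ/(μ(μ-λ)) = 7.1/(13.0×5.90) = 0.09257
Step 6: P(0) = 1-ρ = 0.4538
Verify: L = λW = 7.1×0.16949 = 1.2034 ✔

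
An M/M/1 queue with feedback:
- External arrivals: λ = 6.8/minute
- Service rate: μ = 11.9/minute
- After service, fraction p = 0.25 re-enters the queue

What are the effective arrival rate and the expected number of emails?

Effective arrival rate: λ_eff = λ/(1-p) = 6.8/(1-0.25) = 6.8/0.75 = 9.06667
ρ = λ_eff/μ = 9.06667/11.9 = 0.761905
L = ρ/(1-ρ) = 0.761905/(1-0.761905) = 3.2000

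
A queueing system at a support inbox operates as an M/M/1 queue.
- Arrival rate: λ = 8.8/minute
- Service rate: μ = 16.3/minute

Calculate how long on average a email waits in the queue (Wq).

First, compute utilization: ρ = λ/μ = 8.8/16.3 = 0.5399
For M/M/1: Wq = λ/(μ(μ-λ))
Wq = 8.8/(16.3 × (16.3-8.8))
Wq = 8.8/(16.3 × 7.50)
Wq = 0.07198 minutes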